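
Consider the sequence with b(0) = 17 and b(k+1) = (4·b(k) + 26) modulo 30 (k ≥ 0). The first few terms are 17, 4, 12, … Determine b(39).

Listing terms: b(0) = 17, b(1) = 4, b(2) = 12, b(3) = 14, b(4) = 22, b(5) = 24, b(6) = 2, b(7) = 4.
Since b(7) = b(1) = 4, the sequence is eventually periodic: after a pre-period of length 1 it cycles with period 6.
For k ≥ 1, b(k) depends only on (k - 1) mod 6. (39 - 1) mod 6 = 2, so b(39) = b(3) = 14.

14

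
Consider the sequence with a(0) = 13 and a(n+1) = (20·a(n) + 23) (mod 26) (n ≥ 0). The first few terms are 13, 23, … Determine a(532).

We have a(0) = 13,  a(1) = 23,  a(2) = 15,  a(3) = 11,  a(4) = 9,  a(5) = 21,  a(6) = 1,  a(7) = 17,  a(8) = 25,  a(9) = 3,  a(10) = 5,  a(11) = 19,  a(12) = 13.
Since a(12) = a(0) = 13, the sequence is periodic with period 12.
So a(532) = a(0 + ((532-0) mod 12)) = a(4) = 9.

9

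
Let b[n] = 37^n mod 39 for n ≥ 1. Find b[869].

7

Computing terms: b[1] = 37, b[2] = 4, b[3] = 31, b[4] = 16, b[5] = 7, b[6] = 25, b[7] = 28, b[8] = 22, b[9] = 34, b[10] = 10, b[11] = 19, b[12] = 1, b[13] = 37.
Since b[13] = b[1] = 37, the sequence is periodic with period 12.
(869 - 1) mod 12 = 4, so b[869] = b[5] = 7.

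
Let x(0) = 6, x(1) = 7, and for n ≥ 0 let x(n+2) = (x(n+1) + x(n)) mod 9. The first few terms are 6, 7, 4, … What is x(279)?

We have x(0) = 6, x(1) = 7, x(2) = 4, x(3) = 2, x(4) = 6, x(5) = 8, x(6) = 5, x(7) = 4, x(8) = 0, x(9) = 4, x(10) = 4, x(11) = 8, x(12) = 3, x(13) = 2, x(14) = 5, x(15) = 7, x(16) = 3, x(17) = 1, x(18) = 4, x(19) = 5, x(20) = 0, x(21) = 5, x(22) = 5, x(23) = 1, x(24) = 6, x(25) = 7.
The sequence repeats with period 24.
(279 - 0) mod 24 = 15, so x(279) = x(15) = 7.

7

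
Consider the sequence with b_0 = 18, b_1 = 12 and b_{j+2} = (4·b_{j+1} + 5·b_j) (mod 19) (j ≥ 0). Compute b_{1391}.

We have b_0 = 18,  b_1 = 12,  b_2 = 5,  b_3 = 4,  b_4 = 3,  b_5 = 13,  b_6 = 10,  b_7 = 10,  b_8 = 14,  b_9 = 11,  b_{10} = 0,  b_{11} = 17,  b_{12} = 11,  b_{13} = 15,  b_{14} = 1,  b_{15} = 3,  b_{16} = 17,  b_{17} = 7,  b_{18} = 18,  b_{19} = 12.
The sequence repeats with period 18.
(1391 - 0) mod 18 = 5, so b_{1391} = b_5 = 13.

13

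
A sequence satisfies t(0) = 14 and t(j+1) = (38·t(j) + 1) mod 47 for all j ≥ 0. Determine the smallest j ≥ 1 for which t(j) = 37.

Computing terms: t(0) = 14, t(1) = 16, t(2) = 45, t(3) = 19, t(4) = 18, t(5) = 27, t(6) = 40, t(7) = 17, t(8) = 36, t(9) = 6, t(10) = 41, t(11) = 8, t(12) = 23, t(13) = 29, t(14) = 22, t(15) = 38, t(16) = 35, t(17) = 15, t(18) = 7, t(19) = 32, t(20) = 42, t(21) = 46, t(22) = 10, t(23) = 5, t(24) = 3, t(25) = 21, t(26) = 0, t(27) = 1, t(28) = 39, t(29) = 26, t(30) = 2, t(31) = 30, t(32) = 13, t(33) = 25, t(34) = 11, t(35) = 43, t(36) = 37, t(37) = 44, t(38) = 28, t(39) = 31, t(40) = 4, t(41) = 12, t(42) = 34, t(43) = 24, t(44) = 20, t(45) = 9, t(46) = 14.
The sequence repeats with period 46.
The value 37 first appears (with j ≥ 1) at t(36).

36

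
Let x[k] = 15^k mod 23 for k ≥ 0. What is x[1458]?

13

Computing terms: x[0] = 1, x[1] = 15, x[2] = 18, x[3] = 17, x[4] = 2, x[5] = 7, x[6] = 13, x[7] = 11, x[8] = 4, x[9] = 14, x[10] = 3, x[11] = 22, x[12] = 8, x[13] = 5, x[14] = 6, x[15] = 21, x[16] = 16, x[17] = 10, x[18] = 12, x[19] = 19, x[20] = 9, x[21] = 20, x[22] = 1.
The sequence repeats with period 22.
So x[1458] = x[0 + ((1458-0) mod 22)] = x[6] = 13.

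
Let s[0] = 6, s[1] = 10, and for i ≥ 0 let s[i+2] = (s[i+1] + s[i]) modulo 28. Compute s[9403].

2

Computing terms: s[0] = 6,  s[1] = 10,  s[2] = 16,  s[3] = 26,  s[4] = 14,  s[5] = 12,  s[6] = 26,  s[7] = 10,  s[8] = 8,  s[9] = 18,  s[10] = 26,  s[11] = 16,  s[12] = 14,  s[13] = 2,  s[14] = 16,  s[15] = 18,  s[16] = 6,  s[17] = 24,  s[18] = 2,  s[19] = 26,  s[20] = 0,  s[21] = 26,  s[22] = 26,  s[23] = 24,  s[24] = 22,  s[25] = 18,  s[26] = 12,  s[27] = 2,  s[28] = 14,  s[29] = 16,  s[30] = 2,  s[31] = 18,  s[32] = 20,  s[33] = 10,  s[34] = 2,  s[35] = 12,  s[36] = 14,  s[37] = 26,  s[38] = 12,  s[39] = 10,  s[40] = 22,  s[41] = 4,  s[42] = 26,  s[43] = 2,  s[44] = 0,  s[45] = 2,  s[46] = 2,  s[47] = 4,  s[48] = 6,  s[49] = 10.
Since (s[48], s[49]) = (s[0], s[1]) = (6, 10) (two consecutive terms determine the rest), the sequence is periodic with period 48.
(9403 - 0) mod 48 = 43, so s[9403] = s[43] = 2.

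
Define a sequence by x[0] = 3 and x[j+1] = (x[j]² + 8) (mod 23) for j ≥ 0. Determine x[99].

14

Computing terms: x[0] = 3,  x[1] = 17,  x[2] = 21,  x[3] = 12,  x[4] = 14,  x[5] = 20,  x[6] = 17.
Since x[6] = x[1] = 17, the sequence is eventually periodic: after a pre-period of length 1 it cycles with period 5.
For j ≥ 1, x[j] depends only on (j - 1) mod 5. (99 - 1) mod 5 = 3, so x[99] = x[4] = 14.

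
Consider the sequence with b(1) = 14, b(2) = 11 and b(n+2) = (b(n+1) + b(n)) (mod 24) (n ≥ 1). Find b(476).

Computing terms: b(1) = 14; b(2) = 11; b(3) = 1; b(4) = 12; b(5) = 13; b(6) = 1; b(7) = 14; b(8) = 15; b(9) = 5; b(10) = 20; b(11) = 1; b(12) = 21; b(13) = 22; b(14) = 19; b(15) = 17; b(16) = 12; b(17) = 5; b(18) = 17; b(19) = 22; b(20) = 15; b(21) = 13; b(22) = 4; b(23) = 17; b(24) = 21; b(25) = 14; b(26) = 11.
Since (b(25), b(26)) = (b(1), b(2)) = (14, 11) (two consecutive terms determine the rest), the sequence is periodic with period 24.
So b(476) = b(1 + ((476-1) mod 24)) = b(20) = 15.

15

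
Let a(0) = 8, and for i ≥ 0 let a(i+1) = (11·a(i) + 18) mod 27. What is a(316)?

20

We have a(0) = 8; a(1) = 25; a(2) = 23; a(3) = 1; a(4) = 2; a(5) = 13; a(6) = 26; a(7) = 7; a(8) = 14; a(9) = 10; a(10) = 20; a(11) = 22; a(12) = 17; a(13) = 16; a(14) = 5; a(15) = 19; a(16) = 11; a(17) = 4; a(18) = 8.
The sequence repeats with period 18.
(316 - 0) mod 18 = 10, so a(316) = a(10) = 20.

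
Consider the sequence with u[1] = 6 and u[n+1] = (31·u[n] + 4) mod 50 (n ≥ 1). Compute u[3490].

u[1] = 6,  u[2] = 40,  u[3] = 44,  u[4] = 18,  u[5] = 12,  u[6] = 26,  u[7] = 10,  u[8] = 14,  u[9] = 38,  u[10] = 32,  u[11] = 46,  u[12] = 30,  u[13] = 34,  u[14] = 8,  u[15] = 2,  u[16] = 16,  u[17] = 0,  u[18] = 4,  u[19] = 28,  u[20] = 22,  u[21] = 36,  u[22] = 20,  u[23] = 24,  u[24] = 48,  u[25] = 42,  u[26] = 6.
Since u[26] = u[1] = 6, the sequence is periodic with period 25.
So u[3490] = u[1 + ((3490-1) mod 25)] = u[15] = 2.

2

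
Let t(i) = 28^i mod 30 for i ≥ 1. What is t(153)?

28

We have t(1) = 28, t(2) = 4, t(3) = 22, t(4) = 16, t(5) = 28.
Since t(5) = t(1) = 28, the sequence is periodic with period 4.
(153 - 1) mod 4 = 0, so t(153) = t(1) = 28.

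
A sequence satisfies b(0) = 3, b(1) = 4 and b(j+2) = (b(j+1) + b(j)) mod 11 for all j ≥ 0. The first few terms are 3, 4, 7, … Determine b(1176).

3

Computing terms: b(0) = 3,  b(1) = 4,  b(2) = 7,  b(3) = 0,  b(4) = 7,  b(5) = 7,  b(6) = 3,  b(7) = 10,  b(8) = 2,  b(9) = 1,  b(10) = 3,  b(11) = 4.
Since (b(10), b(11)) = (b(0), b(1)) = (3, 4) (two consecutive terms determine the rest), the sequence is periodic with period 10.
So b(1176) = b(0 + ((1176-0) mod 10)) = b(6) = 3.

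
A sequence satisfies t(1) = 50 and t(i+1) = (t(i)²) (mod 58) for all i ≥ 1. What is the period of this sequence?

3

Computing terms: t(1) = 50; t(2) = 6; t(3) = 36; t(4) = 20; t(5) = 52; t(6) = 36.
Since t(6) = t(3) = 36, the sequence is eventually periodic: after a pre-period of length 2 it cycles with period 3.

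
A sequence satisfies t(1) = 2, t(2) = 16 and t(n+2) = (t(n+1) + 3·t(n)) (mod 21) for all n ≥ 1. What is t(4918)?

We have t(1) = 2,  t(2) = 16,  t(3) = 1,  t(4) = 7,  t(5) = 10,  t(6) = 10,  t(7) = 19,  t(8) = 7,  t(9) = 1,  t(10) = 1,  t(11) = 4,  t(12) = 7,  t(13) = 19,  t(14) = 19,  t(15) = 13,  t(16) = 7,  t(17) = 4,  t(18) = 4,  t(19) = 16,  t(20) = 7,  t(21) = 13,  t(22) = 13,  t(23) = 10,  t(24) = 7,  t(25) = 16,  t(26) = 16,  t(27) = 1.
Since (t(26), t(27)) = (t(2), t(3)) = (16, 1) (two consecutive terms determine the rest), the sequence is eventually periodic: after a pre-period of length 1 it cycles with period 24.
For n ≥ 2, t(n) depends only on (n - 2) mod 24. (4918 - 2) mod 24 = 20, so t(4918) = t(22) = 13.

13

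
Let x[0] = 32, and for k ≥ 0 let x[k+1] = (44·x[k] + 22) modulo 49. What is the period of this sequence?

21

x[0] = 32, x[1] = 9, x[2] = 26, x[3] = 39, x[4] = 23, x[5] = 5, x[6] = 46, x[7] = 37, x[8] = 33, x[9] = 4, x[10] = 2, x[11] = 12, x[12] = 11, x[13] = 16, x[14] = 40, x[15] = 18, x[16] = 30, x[17] = 19, x[18] = 25, x[19] = 44, x[20] = 47, x[21] = 32.
The sequence repeats with period 21.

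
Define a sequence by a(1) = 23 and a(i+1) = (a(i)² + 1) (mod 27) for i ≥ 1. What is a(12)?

Computing terms: a(1) = 23; a(2) = 17; a(3) = 20; a(4) = 23.
The sequence repeats with period 3.
(12 - 1) mod 3 = 2, so a(12) = a(3) = 20.

20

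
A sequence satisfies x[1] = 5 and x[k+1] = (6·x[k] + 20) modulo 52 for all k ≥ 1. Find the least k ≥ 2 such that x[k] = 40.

Computing terms: x[1] = 5, x[2] = 50, x[3] = 8, x[4] = 16, x[5] = 12, x[6] = 40, x[7] = 0, x[8] = 20, x[9] = 36, x[10] = 28, x[11] = 32, x[12] = 4, x[13] = 44, x[14] = 24, x[15] = 8.
Since x[15] = x[3] = 8, the sequence is eventually periodic: after a pre-period of length 2 it cycles with period 12.
The value 40 first appears (with k ≥ 2) at x[6].

6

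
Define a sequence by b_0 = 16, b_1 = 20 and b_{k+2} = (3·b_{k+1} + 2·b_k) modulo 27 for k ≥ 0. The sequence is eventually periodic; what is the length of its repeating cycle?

We have b_0 = 16; b_1 = 20; b_2 = 11; b_3 = 19; b_4 = 25; b_5 = 5; b_6 = 11; b_7 = 16; b_8 = 16; b_9 = 26; b_{10} = 2; b_{11} = 4; b_{12} = 16; b_{13} = 2; b_{14} = 11; b_{15} = 10; b_{16} = 25; b_{17} = 14; b_{18} = 11; b_{19} = 7; b_{20} = 16; b_{21} = 8; b_{22} = 2; b_{23} = 22; b_{24} = 16; b_{25} = 11; b_{26} = 11; b_{27} = 1; b_{28} = 25; b_{29} = 23; b_{30} = 11; b_{31} = 25; b_{32} = 16; b_{33} = 17; b_{34} = 2; b_{35} = 13; b_{36} = 16; b_{37} = 20.
Since (b_{36}, b_{37}) = (b_0, b_1) = (16, 20) (two consecutive terms determine the rest), the sequence is periodic with period 36.

36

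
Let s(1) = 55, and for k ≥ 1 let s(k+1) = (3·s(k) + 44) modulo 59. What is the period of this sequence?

29

Computing terms: s(1) = 55,  s(2) = 32,  s(3) = 22,  s(4) = 51,  s(5) = 20,  s(6) = 45,  s(7) = 2,  s(8) = 50,  s(9) = 17,  s(10) = 36,  s(11) = 34,  s(12) = 28,  s(13) = 10,  s(14) = 15,  s(15) = 30,  s(16) = 16,  s(17) = 33,  s(18) = 25,  s(19) = 1,  s(20) = 47,  s(21) = 8,  s(22) = 9,  s(23) = 12,  s(24) = 21,  s(25) = 48,  s(26) = 11,  s(27) = 18,  s(28) = 39,  s(29) = 43,  s(30) = 55.
Since s(30) = s(1) = 55, the sequence is periodic with period 29.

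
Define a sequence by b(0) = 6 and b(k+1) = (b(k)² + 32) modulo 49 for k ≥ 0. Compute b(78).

Listing terms: b(0) = 6; b(1) = 19; b(2) = 1; b(3) = 33; b(4) = 43; b(5) = 19.
Since b(5) = b(1) = 19, the sequence is eventually periodic: after a pre-period of length 1 it cycles with period 4.
For k ≥ 1, b(k) depends only on (k - 1) mod 4. (78 - 1) mod 4 = 1, so b(78) = b(2) = 1.

1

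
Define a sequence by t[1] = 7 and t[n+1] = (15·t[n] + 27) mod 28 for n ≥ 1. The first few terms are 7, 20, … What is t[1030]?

We have t[1] = 7,  t[2] = 20,  t[3] = 19,  t[4] = 4,  t[5] = 3,  t[6] = 16,  t[7] = 15,  t[8] = 0,  t[9] = 27,  t[10] = 12,  t[11] = 11,  t[12] = 24,  t[13] = 23,  t[14] = 8,  t[15] = 7.
The sequence repeats with period 14.
(1030 - 1) mod 14 = 7, so t[1030] = t[8] = 0.

0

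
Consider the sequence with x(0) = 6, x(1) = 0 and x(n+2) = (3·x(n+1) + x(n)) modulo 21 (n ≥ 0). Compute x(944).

6

x(0) = 6,  x(1) = 0,  x(2) = 6,  x(3) = 18,  x(4) = 18,  x(5) = 9,  x(6) = 3,  x(7) = 18,  x(8) = 15,  x(9) = 0,  x(10) = 15,  x(11) = 3,  x(12) = 3,  x(13) = 12,  x(14) = 18,  x(15) = 3,  x(16) = 6,  x(17) = 0.
Since (x(16), x(17)) = (x(0), x(1)) = (6, 0) (two consecutive terms determine the rest), the sequence is periodic with period 16.
So x(944) = x(0 + ((944-0) mod 16)) = x(0) = 6.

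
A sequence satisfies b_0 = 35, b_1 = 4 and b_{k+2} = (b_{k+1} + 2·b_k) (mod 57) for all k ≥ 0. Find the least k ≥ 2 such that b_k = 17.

2

b_0 = 35, b_1 = 4, b_2 = 17, b_3 = 25, b_4 = 2, b_5 = 52, b_6 = 56, b_7 = 46, b_8 = 44, b_9 = 22, b_{10} = 53, b_{11} = 40, b_{12} = 32, b_{13} = 55, b_{14} = 5, b_{15} = 1, b_{16} = 11, b_{17} = 13, b_{18} = 35, b_{19} = 4.
The sequence repeats with period 18.
The value 17 first appears (with k ≥ 2) at b_2.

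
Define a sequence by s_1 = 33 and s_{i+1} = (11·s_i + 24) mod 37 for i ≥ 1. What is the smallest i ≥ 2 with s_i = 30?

Computing terms: s_1 = 33,  s_2 = 17,  s_3 = 26,  s_4 = 14,  s_5 = 30,  s_6 = 21,  s_7 = 33.
The sequence repeats with period 6.
The value 30 first appears (with i ≥ 2) at s_5.

5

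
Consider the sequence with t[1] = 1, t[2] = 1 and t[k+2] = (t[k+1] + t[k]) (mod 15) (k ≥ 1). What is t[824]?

We have t[1] = 1; t[2] = 1; t[3] = 2; t[4] = 3; t[5] = 5; t[6] = 8; t[7] = 13; t[8] = 6; t[9] = 4; t[10] = 10; t[11] = 14; t[12] = 9; t[13] = 8; t[14] = 2; t[15] = 10; t[16] = 12; t[17] = 7; t[18] = 4; t[19] = 11; t[20] = 0; t[21] = 11; t[22] = 11; t[23] = 7; t[24] = 3; t[25] = 10; t[26] = 13; t[27] = 8; t[28] = 6; t[29] = 14; t[30] = 5; t[31] = 4; t[32] = 9; t[33] = 13; t[34] = 7; t[35] = 5; t[36] = 12; t[37] = 2; t[38] = 14; t[39] = 1; t[40] = 0; t[41] = 1; t[42] = 1.
Since (t[41], t[42]) = (t[1], t[2]) = (1, 1) (two consecutive terms determine the rest), the sequence is periodic with period 40.
(824 - 1) mod 40 = 23, so t[824] = t[24] = 3.

3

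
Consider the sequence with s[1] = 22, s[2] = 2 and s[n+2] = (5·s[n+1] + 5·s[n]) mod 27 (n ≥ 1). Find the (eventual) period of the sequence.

27

Computing terms: s[1] = 22; s[2] = 2; s[3] = 12; s[4] = 16; s[5] = 5; s[6] = 24; s[7] = 10; s[8] = 8; s[9] = 9; s[10] = 4; s[11] = 11; s[12] = 21; s[13] = 25; s[14] = 14; s[15] = 6; s[16] = 19; s[17] = 17; s[18] = 18; s[19] = 13; s[20] = 20; s[21] = 3; s[22] = 7; s[23] = 23; s[24] = 15; s[25] = 1; s[26] = 26; s[27] = 0; s[28] = 22; s[29] = 2.
Since (s[28], s[29]) = (s[1], s[2]) = (22, 2) (two consecutive terms determine the rest), the sequence is periodic with period 27.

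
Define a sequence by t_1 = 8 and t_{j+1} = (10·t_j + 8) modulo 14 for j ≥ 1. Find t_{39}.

Listing terms: t_1 = 8, t_2 = 4, t_3 = 6, t_4 = 12, t_5 = 2, t_6 = 0, t_7 = 8.
The sequence repeats with period 6.
So t_{39} = t_{1 + ((39-1) mod 6)} = t_3 = 6.

6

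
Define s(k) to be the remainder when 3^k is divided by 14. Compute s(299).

We have s(0) = 1; s(1) = 3; s(2) = 9; s(3) = 13; s(4) = 11; s(5) = 5; s(6) = 1.
The sequence repeats with period 6.
(299 - 0) mod 6 = 5, so s(299) = s(5) = 5.

5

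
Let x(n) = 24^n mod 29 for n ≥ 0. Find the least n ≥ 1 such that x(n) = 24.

x(0) = 1; x(1) = 24; x(2) = 25; x(3) = 20; x(4) = 16; x(5) = 7; x(6) = 23; x(7) = 1.
Since x(7) = x(0) = 1, the sequence is periodic with period 7.
The value 24 first appears (with n ≥ 1) at x(1).

1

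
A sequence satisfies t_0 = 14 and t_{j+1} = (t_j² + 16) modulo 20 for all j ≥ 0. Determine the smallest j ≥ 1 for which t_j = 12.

t_0 = 14, t_1 = 12, t_2 = 0, t_3 = 16, t_4 = 12.
Since t_4 = t_1 = 12, the sequence is eventually periodic: after a pre-period of length 1 it cycles with period 3.
The value 12 first appears (with j ≥ 1) at t_1.

1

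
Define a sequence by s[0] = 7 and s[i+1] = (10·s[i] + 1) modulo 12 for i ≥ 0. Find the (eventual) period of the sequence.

Listing terms: s[0] = 7, s[1] = 11, s[2] = 3, s[3] = 7.
The sequence repeats with period 3.

3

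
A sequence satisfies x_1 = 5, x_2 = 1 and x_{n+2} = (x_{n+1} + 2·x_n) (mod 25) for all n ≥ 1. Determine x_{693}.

20

x_1 = 5, x_2 = 1, x_3 = 11, x_4 = 13, x_5 = 10, x_6 = 11, x_7 = 6, x_8 = 3, x_9 = 15, x_{10} = 21, x_{11} = 1, x_{12} = 18, x_{13} = 20, x_{14} = 6, x_{15} = 21, x_{16} = 8, x_{17} = 0, x_{18} = 16, x_{19} = 16, x_{20} = 23, x_{21} = 5, x_{22} = 1.
The sequence repeats with period 20.
So x_{693} = x_{1 + ((693-1) mod 20)} = x_{13} = 20.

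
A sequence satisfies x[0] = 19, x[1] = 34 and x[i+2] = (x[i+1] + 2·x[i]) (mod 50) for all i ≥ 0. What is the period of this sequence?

Computing terms: x[0] = 19; x[1] = 34; x[2] = 22; x[3] = 40; x[4] = 34; x[5] = 14; x[6] = 32; x[7] = 10; x[8] = 24; x[9] = 44; x[10] = 42; x[11] = 30; x[12] = 14; x[13] = 24; x[14] = 2; x[15] = 0; x[16] = 4; x[17] = 4; x[18] = 12; x[19] = 20; x[20] = 44; x[21] = 34; x[22] = 22.
Since (x[21], x[22]) = (x[1], x[2]) = (34, 22) (two consecutive terms determine the rest), the sequence is eventually periodic: after a pre-period of length 1 it cycles with period 20.

20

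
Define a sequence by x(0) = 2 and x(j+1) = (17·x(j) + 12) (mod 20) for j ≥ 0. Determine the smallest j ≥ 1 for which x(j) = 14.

x(0) = 2,  x(1) = 6,  x(2) = 14,  x(3) = 10,  x(4) = 2.
The sequence repeats with period 4.
The value 14 first appears (with j ≥ 1) at x(2).

2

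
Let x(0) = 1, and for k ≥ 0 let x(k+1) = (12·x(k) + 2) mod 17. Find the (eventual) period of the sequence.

16

Computing terms: x(0) = 1,  x(1) = 14,  x(2) = 0,  x(3) = 2,  x(4) = 9,  x(5) = 8,  x(6) = 13,  x(7) = 5,  x(8) = 11,  x(9) = 15,  x(10) = 12,  x(11) = 10,  x(12) = 3,  x(13) = 4,  x(14) = 16,  x(15) = 7,  x(16) = 1.
The sequence repeats with period 16.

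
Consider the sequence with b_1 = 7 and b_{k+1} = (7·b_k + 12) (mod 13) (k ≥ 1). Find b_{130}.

5

b_1 = 7; b_2 = 9; b_3 = 10; b_4 = 4; b_5 = 1; b_6 = 6; b_7 = 2; b_8 = 0; b_9 = 12; b_{10} = 5; b_{11} = 8; b_{12} = 3; b_{13} = 7.
The sequence repeats with period 12.
So b_{130} = b_{1 + ((130-1) mod 12)} = b_{10} = 5.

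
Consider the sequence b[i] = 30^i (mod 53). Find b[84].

1

b[1] = 30,  b[2] = 52,  b[3] = 23,  b[4] = 1,  b[5] = 30.
The sequence repeats with period 4.
So b[84] = b[1 + ((84-1) mod 4)] = b[4] = 1.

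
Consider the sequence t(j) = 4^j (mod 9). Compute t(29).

7

t(0) = 1, t(1) = 4, t(2) = 7, t(3) = 1.
Since t(3) = t(0) = 1, the sequence is periodic with period 3.
(29 - 0) mod 3 = 2, so t(29) = t(2) = 7.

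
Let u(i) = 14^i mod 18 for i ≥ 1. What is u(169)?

14

Computing terms: u(1) = 14, u(2) = 16, u(3) = 8, u(4) = 4, u(5) = 2, u(6) = 10, u(7) = 14.
Since u(7) = u(1) = 14, the sequence is periodic with period 6.
So u(169) = u(1 + ((169-1) mod 6)) = u(1) = 14.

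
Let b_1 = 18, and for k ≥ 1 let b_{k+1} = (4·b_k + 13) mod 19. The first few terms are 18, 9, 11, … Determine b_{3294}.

We have b_1 = 18; b_2 = 9; b_3 = 11; b_4 = 0; b_5 = 13; b_6 = 8; b_7 = 7; b_8 = 3; b_9 = 6; b_{10} = 18.
Since b_{10} = b_1 = 18, the sequence is periodic with period 9.
(3294 - 1) mod 9 = 8, so b_{3294} = b_9 = 6.

6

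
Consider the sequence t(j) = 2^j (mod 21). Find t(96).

1

We have t(1) = 2,  t(2) = 4,  t(3) = 8,  t(4) = 16,  t(5) = 11,  t(6) = 1,  t(7) = 2.
Since t(7) = t(1) = 2, the sequence is periodic with period 6.
(96 - 1) mod 6 = 5, so t(96) = t(6) = 1.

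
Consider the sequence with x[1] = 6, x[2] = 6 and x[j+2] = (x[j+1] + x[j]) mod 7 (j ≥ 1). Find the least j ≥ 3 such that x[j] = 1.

7

We have x[1] = 6, x[2] = 6, x[3] = 5, x[4] = 4, x[5] = 2, x[6] = 6, x[7] = 1, x[8] = 0, x[9] = 1, x[10] = 1, x[11] = 2, x[12] = 3, x[13] = 5, x[14] = 1, x[15] = 6, x[16] = 0, x[17] = 6, x[18] = 6.
The sequence repeats with period 16.
The value 1 first appears (with j ≥ 3) at x[7].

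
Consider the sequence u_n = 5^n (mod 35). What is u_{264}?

We have u_0 = 1,  u_1 = 5,  u_2 = 25,  u_3 = 20,  u_4 = 30,  u_5 = 10,  u_6 = 15,  u_7 = 5.
Since u_7 = u_1 = 5, the sequence is eventually periodic: after a pre-period of length 1 it cycles with period 6.
For n ≥ 1, u_n depends only on (n - 1) mod 6. (264 - 1) mod 6 = 5, so u_{264} = u_6 = 15.

15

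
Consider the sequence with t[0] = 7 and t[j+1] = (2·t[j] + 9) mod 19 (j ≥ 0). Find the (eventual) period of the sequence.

18

We have t[0] = 7; t[1] = 4; t[2] = 17; t[3] = 5; t[4] = 0; t[5] = 9; t[6] = 8; t[7] = 6; t[8] = 2; t[9] = 13; t[10] = 16; t[11] = 3; t[12] = 15; t[13] = 1; t[14] = 11; t[15] = 12; t[16] = 14; t[17] = 18; t[18] = 7.
The sequence repeats with period 18.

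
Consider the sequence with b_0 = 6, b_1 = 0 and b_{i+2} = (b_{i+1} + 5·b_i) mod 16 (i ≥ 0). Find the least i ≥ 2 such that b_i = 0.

7

Computing terms: b_0 = 6; b_1 = 0; b_2 = 14; b_3 = 14; b_4 = 4; b_5 = 10; b_6 = 14; b_7 = 0; b_8 = 6; b_9 = 6; b_{10} = 4; b_{11} = 2; b_{12} = 6; b_{13} = 0.
The sequence repeats with period 12.
The value 0 first appears (with i ≥ 2) at b_7.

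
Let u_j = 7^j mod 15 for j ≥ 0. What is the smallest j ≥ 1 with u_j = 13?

3

We have u_0 = 1; u_1 = 7; u_2 = 4; u_3 = 13; u_4 = 1.
The sequence repeats with period 4.
The value 13 first appears (with j ≥ 1) at u_3.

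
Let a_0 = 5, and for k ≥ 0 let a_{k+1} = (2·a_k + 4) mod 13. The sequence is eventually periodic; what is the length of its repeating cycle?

12

Listing terms: a_0 = 5,  a_1 = 1,  a_2 = 6,  a_3 = 3,  a_4 = 10,  a_5 = 11,  a_6 = 0,  a_7 = 4,  a_8 = 12,  a_9 = 2,  a_{10} = 8,  a_{11} = 7,  a_{12} = 5.
Since a_{12} = a_0 = 5, the sequence is periodic with period 12.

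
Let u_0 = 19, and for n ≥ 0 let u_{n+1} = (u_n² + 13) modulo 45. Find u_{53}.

Listing terms: u_0 = 19; u_1 = 14; u_2 = 29; u_3 = 44; u_4 = 14.
Since u_4 = u_1 = 14, the sequence is eventually periodic: after a pre-period of length 1 it cycles with period 3.
For n ≥ 1, u_n depends only on (n - 1) mod 3. (53 - 1) mod 3 = 1, so u_{53} = u_2 = 29.

29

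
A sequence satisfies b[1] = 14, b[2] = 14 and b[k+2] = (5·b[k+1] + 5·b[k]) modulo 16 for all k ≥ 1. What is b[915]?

12

Listing terms: b[1] = 14, b[2] = 14, b[3] = 12, b[4] = 2, b[5] = 6, b[6] = 8, b[7] = 6, b[8] = 6, b[9] = 12, b[10] = 10, b[11] = 14, b[12] = 8, b[13] = 14, b[14] = 14.
Since (b[13], b[14]) = (b[1], b[2]) = (14, 14) (two consecutive terms determine the rest), the sequence is periodic with period 12.
So b[915] = b[1 + ((915-1) mod 12)] = b[3] = 12.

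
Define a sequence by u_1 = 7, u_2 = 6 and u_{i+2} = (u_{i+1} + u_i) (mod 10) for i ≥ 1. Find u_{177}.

u_1 = 7,  u_2 = 6,  u_3 = 3,  u_4 = 9,  u_5 = 2,  u_6 = 1,  u_7 = 3,  u_8 = 4,  u_9 = 7,  u_{10} = 1,  u_{11} = 8,  u_{12} = 9,  u_{13} = 7,  u_{14} = 6.
Since (u_{13}, u_{14}) = (u_1, u_2) = (7, 6) (two consecutive terms determine the rest), the sequence is periodic with period 12.
So u_{177} = u_{1 + ((177-1) mod 12)} = u_9 = 7.

7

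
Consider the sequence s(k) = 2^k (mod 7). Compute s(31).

Computing terms: s(0) = 1,  s(1) = 2,  s(2) = 4,  s(3) = 1.
Since s(3) = s(0) = 1, the sequence is periodic with period 3.
(31 - 0) mod 3 = 1, so s(31) = s(1) = 2.

2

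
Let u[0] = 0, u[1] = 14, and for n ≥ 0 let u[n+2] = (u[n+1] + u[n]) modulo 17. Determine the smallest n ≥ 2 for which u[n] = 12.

Computing terms: u[0] = 0; u[1] = 14; u[2] = 14; u[3] = 11; u[4] = 8; u[5] = 2; u[6] = 10; u[7] = 12; u[8] = 5; u[9] = 0; u[10] = 5; u[11] = 5; u[12] = 10; u[13] = 15; u[14] = 8; u[15] = 6; u[16] = 14; u[17] = 3; u[18] = 0; u[19] = 3; u[20] = 3; u[21] = 6; u[22] = 9; u[23] = 15; u[24] = 7; u[25] = 5; u[26] = 12; u[27] = 0; u[28] = 12; u[29] = 12; u[30] = 7; u[31] = 2; u[32] = 9; u[33] = 11; u[34] = 3; u[35] = 14; u[36] = 0; u[37] = 14.
The sequence repeats with period 36.
The value 12 first appears (with n ≥ 2) at u[7].

7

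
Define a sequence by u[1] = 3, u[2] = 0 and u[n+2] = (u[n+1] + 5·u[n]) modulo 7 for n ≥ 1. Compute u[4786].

Computing terms: u[1] = 3; u[2] = 0; u[3] = 1; u[4] = 1; u[5] = 6; u[6] = 4; u[7] = 6; u[8] = 5; u[9] = 0; u[10] = 4; u[11] = 4; u[12] = 3; u[13] = 2; u[14] = 3; u[15] = 6; u[16] = 0; u[17] = 2; u[18] = 2; u[19] = 5; u[20] = 1; u[21] = 5; u[22] = 3; u[23] = 0.
The sequence repeats with period 21.
(4786 - 1) mod 21 = 18, so u[4786] = u[19] = 5.

5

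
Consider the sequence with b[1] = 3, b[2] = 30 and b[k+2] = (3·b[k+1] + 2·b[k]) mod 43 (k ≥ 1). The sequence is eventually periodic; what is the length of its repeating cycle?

7

Listing terms: b[1] = 3, b[2] = 30, b[3] = 10, b[4] = 4, b[5] = 32, b[6] = 18, b[7] = 32, b[8] = 3, b[9] = 30.
Since (b[8], b[9]) = (b[1], b[2]) = (3, 30) (two consecutive terms determine the rest), the sequence is periodic with period 7.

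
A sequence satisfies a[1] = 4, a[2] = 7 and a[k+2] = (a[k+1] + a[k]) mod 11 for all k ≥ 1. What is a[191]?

Computing terms: a[1] = 4; a[2] = 7; a[3] = 0; a[4] = 7; a[5] = 7; a[6] = 3; a[7] = 10; a[8] = 2; a[9] = 1; a[10] = 3; a[11] = 4; a[12] = 7.
Since (a[11], a[12]) = (a[1], a[2]) = (4, 7) (two consecutive terms determine the rest), the sequence is periodic with period 10.
(191 - 1) mod 10 = 0, so a[191] = a[1] = 4.

4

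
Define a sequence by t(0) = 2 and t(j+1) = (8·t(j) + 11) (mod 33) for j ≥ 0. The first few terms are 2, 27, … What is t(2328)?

32

Listing terms: t(0) = 2,  t(1) = 27,  t(2) = 29,  t(3) = 12,  t(4) = 8,  t(5) = 9,  t(6) = 17,  t(7) = 15,  t(8) = 32,  t(9) = 3,  t(10) = 2.
Since t(10) = t(0) = 2, the sequence is periodic with period 10.
So t(2328) = t(0 + ((2328-0) mod 10)) = t(8) = 32.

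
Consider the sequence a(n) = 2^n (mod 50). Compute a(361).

2

We have a(1) = 2, a(2) = 4, a(3) = 8, a(4) = 16, a(5) = 32, a(6) = 14, a(7) = 28, a(8) = 6, a(9) = 12, a(10) = 24, a(11) = 48, a(12) = 46, a(13) = 42, a(14) = 34, a(15) = 18, a(16) = 36, a(17) = 22, a(18) = 44, a(19) = 38, a(20) = 26, a(21) = 2.
The sequence repeats with period 20.
So a(361) = a(1 + ((361-1) mod 20)) = a(1) = 2.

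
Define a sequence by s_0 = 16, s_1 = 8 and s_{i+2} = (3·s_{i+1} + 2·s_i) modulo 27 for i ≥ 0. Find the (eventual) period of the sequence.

Listing terms: s_0 = 16, s_1 = 8, s_2 = 2, s_3 = 22, s_4 = 16, s_5 = 11, s_6 = 11, s_7 = 1, s_8 = 25, s_9 = 23, s_{10} = 11, s_{11} = 25, s_{12} = 16, s_{13} = 17, s_{14} = 2, s_{15} = 13, s_{16} = 16, s_{17} = 20, s_{18} = 11, s_{19} = 19, s_{20} = 25, s_{21} = 5, s_{22} = 11, s_{23} = 16, s_{24} = 16, s_{25} = 26, s_{26} = 2, s_{27} = 4, s_{28} = 16, s_{29} = 2, s_{30} = 11, s_{31} = 10, s_{32} = 25, s_{33} = 14, s_{34} = 11, s_{35} = 7, s_{36} = 16, s_{37} = 8.
Since (s_{36}, s_{37}) = (s_0, s_1) = (16, 8) (two consecutive terms determine the rest), the sequence is periodic with period 36.

36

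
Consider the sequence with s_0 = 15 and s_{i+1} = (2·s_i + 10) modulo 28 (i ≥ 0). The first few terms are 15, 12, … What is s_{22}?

Listing terms: s_0 = 15, s_1 = 12, s_2 = 6, s_3 = 22, s_4 = 26, s_5 = 6.
Since s_5 = s_2 = 6, the sequence is eventually periodic: after a pre-period of length 2 it cycles with period 3.
For i ≥ 2, s_i depends only on (i - 2) mod 3. (22 - 2) mod 3 = 2, so s_{22} = s_4 = 26.

26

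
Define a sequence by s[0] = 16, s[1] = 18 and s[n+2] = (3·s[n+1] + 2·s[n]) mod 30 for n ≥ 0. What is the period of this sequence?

24

s[0] = 16; s[1] = 18; s[2] = 26; s[3] = 24; s[4] = 4; s[5] = 0; s[6] = 8; s[7] = 24; s[8] = 28; s[9] = 12; s[10] = 2; s[11] = 0; s[12] = 4; s[13] = 12; s[14] = 14; s[15] = 6; s[16] = 16; s[17] = 0; s[18] = 2; s[19] = 6; s[20] = 22; s[21] = 18; s[22] = 8; s[23] = 0; s[24] = 16; s[25] = 18.
Since (s[24], s[25]) = (s[0], s[1]) = (16, 18) (two consecutive terms determine the rest), the sequence is periodic with period 24.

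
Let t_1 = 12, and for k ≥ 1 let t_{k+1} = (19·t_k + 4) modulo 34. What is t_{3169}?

12

We have t_1 = 12; t_2 = 28; t_3 = 26; t_4 = 22; t_5 = 14; t_6 = 32; t_7 = 0; t_8 = 4; t_9 = 12.
The sequence repeats with period 8.
So t_{3169} = t_{1 + ((3169-1) mod 8)} = t_1 = 12.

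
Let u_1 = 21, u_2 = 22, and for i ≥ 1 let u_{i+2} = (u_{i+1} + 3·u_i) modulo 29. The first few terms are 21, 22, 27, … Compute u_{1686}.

18

Computing terms: u_1 = 21; u_2 = 22; u_3 = 27; u_4 = 6; u_5 = 0; u_6 = 18; u_7 = 18; u_8 = 14; u_9 = 10; u_{10} = 23; u_{11} = 24; u_{12} = 6; u_{13} = 20; u_{14} = 9; u_{15} = 11; u_{16} = 9; u_{17} = 13; u_{18} = 11; u_{19} = 21; u_{20} = 25; u_{21} = 1; u_{22} = 18; u_{23} = 21; u_{24} = 17; u_{25} = 22; u_{26} = 15; u_{27} = 23; u_{28} = 10; u_{29} = 21; u_{30} = 22.
Since (u_{29}, u_{30}) = (u_1, u_2) = (21, 22) (two consecutive terms determine the rest), the sequence is periodic with period 28.
So u_{1686} = u_{1 + ((1686-1) mod 28)} = u_6 = 18.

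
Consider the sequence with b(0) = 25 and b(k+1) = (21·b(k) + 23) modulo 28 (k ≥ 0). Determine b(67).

Computing terms: b(0) = 25,  b(1) = 16,  b(2) = 23,  b(3) = 2,  b(4) = 9,  b(5) = 16.
Since b(5) = b(1) = 16, the sequence is eventually periodic: after a pre-period of length 1 it cycles with period 4.
For k ≥ 1, b(k) depends only on (k - 1) mod 4. (67 - 1) mod 4 = 2, so b(67) = b(3) = 2.

2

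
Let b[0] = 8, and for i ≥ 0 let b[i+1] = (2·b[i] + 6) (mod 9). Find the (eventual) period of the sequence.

6

Computing terms: b[0] = 8, b[1] = 4, b[2] = 5, b[3] = 7, b[4] = 2, b[5] = 1, b[6] = 8.
The sequence repeats with period 6.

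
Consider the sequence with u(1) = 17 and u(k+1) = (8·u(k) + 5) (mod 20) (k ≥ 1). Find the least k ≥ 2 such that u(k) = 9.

u(1) = 17; u(2) = 1; u(3) = 13; u(4) = 9; u(5) = 17.
Since u(5) = u(1) = 17, the sequence is periodic with period 4.
The value 9 first appears (with k ≥ 2) at u(4).

4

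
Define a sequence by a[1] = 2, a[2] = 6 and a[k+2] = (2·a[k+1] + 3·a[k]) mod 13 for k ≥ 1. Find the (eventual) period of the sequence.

Listing terms: a[1] = 2; a[2] = 6; a[3] = 5; a[4] = 2; a[5] = 6.
Since (a[4], a[5]) = (a[1], a[2]) = (2, 6) (two consecutive terms determine the rest), the sequence is periodic with period 3.

3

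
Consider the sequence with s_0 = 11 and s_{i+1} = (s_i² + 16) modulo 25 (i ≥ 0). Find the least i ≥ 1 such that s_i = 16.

3

Listing terms: s_0 = 11,  s_1 = 12,  s_2 = 10,  s_3 = 16,  s_4 = 22,  s_5 = 0,  s_6 = 16.
Since s_6 = s_3 = 16, the sequence is eventually periodic: after a pre-period of length 3 it cycles with period 3.
The value 16 first appears (with i ≥ 1) at s_3.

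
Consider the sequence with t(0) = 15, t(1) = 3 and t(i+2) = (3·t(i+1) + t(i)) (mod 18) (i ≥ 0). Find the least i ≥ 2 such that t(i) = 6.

2

We have t(0) = 15, t(1) = 3, t(2) = 6, t(3) = 3, t(4) = 15, t(5) = 12, t(6) = 15, t(7) = 3.
Since (t(6), t(7)) = (t(0), t(1)) = (15, 3) (two consecutive terms determine the rest), the sequence is periodic with period 6.
The value 6 first appears (with i ≥ 2) at t(2).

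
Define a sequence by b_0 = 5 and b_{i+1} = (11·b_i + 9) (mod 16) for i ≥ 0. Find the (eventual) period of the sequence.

8

We have b_0 = 5, b_1 = 0, b_2 = 9, b_3 = 12, b_4 = 13, b_5 = 8, b_6 = 1, b_7 = 4, b_8 = 5.
Since b_8 = b_0 = 5, the sequence is periodic with period 8.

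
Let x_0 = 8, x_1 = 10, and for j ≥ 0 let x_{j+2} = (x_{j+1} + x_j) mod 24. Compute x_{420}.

16

Listing terms: x_0 = 8,  x_1 = 10,  x_2 = 18,  x_3 = 4,  x_4 = 22,  x_5 = 2,  x_6 = 0,  x_7 = 2,  x_8 = 2,  x_9 = 4,  x_{10} = 6,  x_{11} = 10,  x_{12} = 16,  x_{13} = 2,  x_{14} = 18,  x_{15} = 20,  x_{16} = 14,  x_{17} = 10,  x_{18} = 0,  x_{19} = 10,  x_{20} = 10,  x_{21} = 20,  x_{22} = 6,  x_{23} = 2,  x_{24} = 8,  x_{25} = 10.
The sequence repeats with period 24.
(420 - 0) mod 24 = 12, so x_{420} = x_{12} = 16.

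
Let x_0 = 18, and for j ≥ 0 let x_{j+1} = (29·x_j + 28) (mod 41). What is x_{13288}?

13

Listing terms: x_0 = 18, x_1 = 17, x_2 = 29, x_3 = 8, x_4 = 14, x_5 = 24, x_6 = 27, x_7 = 32, x_8 = 13, x_9 = 36, x_{10} = 6, x_{11} = 38, x_{12} = 23, x_{13} = 39, x_{14} = 11, x_{15} = 19, x_{16} = 5, x_{17} = 9, x_{18} = 2, x_{19} = 4, x_{20} = 21, x_{21} = 22, x_{22} = 10, x_{23} = 31, x_{24} = 25, x_{25} = 15, x_{26} = 12, x_{27} = 7, x_{28} = 26, x_{29} = 3, x_{30} = 33, x_{31} = 1, x_{32} = 16, x_{33} = 0, x_{34} = 28, x_{35} = 20, x_{36} = 34, x_{37} = 30, x_{38} = 37, x_{39} = 35, x_{40} = 18.
The sequence repeats with period 40.
So x_{13288} = x_{0 + ((13288-0) mod 40)} = x_8 = 13.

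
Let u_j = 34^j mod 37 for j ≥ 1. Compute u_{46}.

34

u_1 = 34, u_2 = 9, u_3 = 10, u_4 = 7, u_5 = 16, u_6 = 26, u_7 = 33, u_8 = 12, u_9 = 1, u_{10} = 34.
The sequence repeats with period 9.
So u_{46} = u_{1 + ((46-1) mod 9)} = u_1 = 34.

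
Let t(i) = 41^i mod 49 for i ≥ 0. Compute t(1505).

Computing terms: t(0) = 1; t(1) = 41; t(2) = 15; t(3) = 27; t(4) = 29; t(5) = 13; t(6) = 43; t(7) = 48; t(8) = 8; t(9) = 34; t(10) = 22; t(11) = 20; t(12) = 36; t(13) = 6; t(14) = 1.
Since t(14) = t(0) = 1, the sequence is periodic with period 14.
So t(1505) = t(0 + ((1505-0) mod 14)) = t(7) = 48.

48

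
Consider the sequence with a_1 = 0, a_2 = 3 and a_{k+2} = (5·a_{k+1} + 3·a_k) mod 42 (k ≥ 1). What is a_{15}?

Computing terms: a_1 = 0,  a_2 = 3,  a_3 = 15,  a_4 = 0,  a_5 = 3.
Since (a_4, a_5) = (a_1, a_2) = (0, 3) (two consecutive terms determine the rest), the sequence is periodic with period 3.
So a_{15} = a_{1 + ((15-1) mod 3)} = a_3 = 15.

15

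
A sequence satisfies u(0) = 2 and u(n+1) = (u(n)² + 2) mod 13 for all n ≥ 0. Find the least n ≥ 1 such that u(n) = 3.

Computing terms: u(0) = 2; u(1) = 6; u(2) = 12; u(3) = 3; u(4) = 11; u(5) = 6.
Since u(5) = u(1) = 6, the sequence is eventually periodic: after a pre-period of length 1 it cycles with period 4.
The value 3 first appears (with n ≥ 1) at u(3).

3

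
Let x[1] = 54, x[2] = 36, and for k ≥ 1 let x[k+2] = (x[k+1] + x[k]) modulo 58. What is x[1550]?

Listing terms: x[1] = 54,  x[2] = 36,  x[3] = 32,  x[4] = 10,  x[5] = 42,  x[6] = 52,  x[7] = 36,  x[8] = 30,  x[9] = 8,  x[10] = 38,  x[11] = 46,  x[12] = 26,  x[13] = 14,  x[14] = 40,  x[15] = 54,  x[16] = 36.
The sequence repeats with period 14.
(1550 - 1) mod 14 = 9, so x[1550] = x[10] = 38.

38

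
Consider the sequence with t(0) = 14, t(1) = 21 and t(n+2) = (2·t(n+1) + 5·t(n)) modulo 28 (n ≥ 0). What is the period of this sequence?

We have t(0) = 14, t(1) = 21, t(2) = 0, t(3) = 21, t(4) = 14, t(5) = 21.
Since (t(4), t(5)) = (t(0), t(1)) = (14, 21) (two consecutive terms determine the rest), the sequence is periodic with period 4.

4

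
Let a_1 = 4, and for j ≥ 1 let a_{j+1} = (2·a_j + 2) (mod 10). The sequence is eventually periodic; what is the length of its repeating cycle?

We have a_1 = 4; a_2 = 0; a_3 = 2; a_4 = 6; a_5 = 4.
The sequence repeats with period 4.

4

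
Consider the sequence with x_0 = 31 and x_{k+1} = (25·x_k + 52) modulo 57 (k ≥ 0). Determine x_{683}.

x_0 = 31,  x_1 = 29,  x_2 = 36,  x_3 = 40,  x_4 = 26,  x_5 = 18,  x_6 = 46,  x_7 = 5,  x_8 = 6,  x_9 = 31.
The sequence repeats with period 9.
(683 - 0) mod 9 = 8, so x_{683} = x_8 = 6.

6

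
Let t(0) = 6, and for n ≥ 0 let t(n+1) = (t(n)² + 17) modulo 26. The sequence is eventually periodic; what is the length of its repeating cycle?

6

We have t(0) = 6, t(1) = 1, t(2) = 18, t(3) = 3, t(4) = 0, t(5) = 17, t(6) = 20, t(7) = 1.
Since t(7) = t(1) = 1, the sequence is eventually periodic: after a pre-period of length 1 it cycles with period 6.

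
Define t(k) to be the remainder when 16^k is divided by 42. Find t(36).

t(1) = 16,  t(2) = 4,  t(3) = 22,  t(4) = 16.
The sequence repeats with period 3.
(36 - 1) mod 3 = 2, so t(36) = t(3) = 22.

22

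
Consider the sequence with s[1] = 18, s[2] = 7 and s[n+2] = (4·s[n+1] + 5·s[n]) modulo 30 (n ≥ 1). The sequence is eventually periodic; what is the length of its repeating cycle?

6

We have s[1] = 18; s[2] = 7; s[3] = 28; s[4] = 27; s[5] = 8; s[6] = 17; s[7] = 18; s[8] = 7.
Since (s[7], s[8]) = (s[1], s[2]) = (18, 7) (two consecutive terms determine the rest), the sequence is periodic with period 6.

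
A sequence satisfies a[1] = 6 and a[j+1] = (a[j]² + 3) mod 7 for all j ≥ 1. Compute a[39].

Computing terms: a[1] = 6, a[2] = 4, a[3] = 5, a[4] = 0, a[5] = 3, a[6] = 5.
Since a[6] = a[3] = 5, the sequence is eventually periodic: after a pre-period of length 2 it cycles with period 3.
For j ≥ 3, a[j] depends only on (j - 3) mod 3. (39 - 3) mod 3 = 0, so a[39] = a[3] = 5.

5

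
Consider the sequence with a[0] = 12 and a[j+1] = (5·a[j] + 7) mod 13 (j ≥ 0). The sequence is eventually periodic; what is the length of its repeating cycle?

Listing terms: a[0] = 12; a[1] = 2; a[2] = 4; a[3] = 1; a[4] = 12.
The sequence repeats with period 4.

4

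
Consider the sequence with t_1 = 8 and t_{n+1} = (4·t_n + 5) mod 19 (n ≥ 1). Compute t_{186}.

17

Computing terms: t_1 = 8; t_2 = 18; t_3 = 1; t_4 = 9; t_5 = 3; t_6 = 17; t_7 = 16; t_8 = 12; t_9 = 15; t_{10} = 8.
The sequence repeats with period 9.
(186 - 1) mod 9 = 5, so t_{186} = t_6 = 17.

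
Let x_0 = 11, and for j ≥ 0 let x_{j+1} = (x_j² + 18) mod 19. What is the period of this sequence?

3

Computing terms: x_0 = 11,  x_1 = 6,  x_2 = 16,  x_3 = 8,  x_4 = 6.
Since x_4 = x_1 = 6, the sequence is eventually periodic: after a pre-period of length 1 it cycles with period 3.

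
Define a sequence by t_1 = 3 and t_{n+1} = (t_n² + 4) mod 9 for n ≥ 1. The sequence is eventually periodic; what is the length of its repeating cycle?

Listing terms: t_1 = 3,  t_2 = 4,  t_3 = 2,  t_4 = 8,  t_5 = 5,  t_6 = 2.
Since t_6 = t_3 = 2, the sequence is eventually periodic: after a pre-period of length 2 it cycles with period 3.

3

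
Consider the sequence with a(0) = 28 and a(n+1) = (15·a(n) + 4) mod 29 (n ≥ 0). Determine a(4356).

We have a(0) = 28, a(1) = 18, a(2) = 13, a(3) = 25, a(4) = 2, a(5) = 5, a(6) = 21, a(7) = 0, a(8) = 4, a(9) = 6, a(10) = 7, a(11) = 22, a(12) = 15, a(13) = 26, a(14) = 17, a(15) = 27, a(16) = 3, a(17) = 20, a(18) = 14, a(19) = 11, a(20) = 24, a(21) = 16, a(22) = 12, a(23) = 10, a(24) = 9, a(25) = 23, a(26) = 1, a(27) = 19, a(28) = 28.
Since a(28) = a(0) = 28, the sequence is periodic with period 28.
So a(4356) = a(0 + ((4356-0) mod 28)) = a(16) = 3.

3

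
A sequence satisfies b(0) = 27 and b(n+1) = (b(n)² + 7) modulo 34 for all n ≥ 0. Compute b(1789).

Listing terms: b(0) = 27, b(1) = 22, b(2) = 15, b(3) = 28, b(4) = 9, b(5) = 20, b(6) = 33, b(7) = 8, b(8) = 3, b(9) = 16, b(10) = 25, b(11) = 20.
Since b(11) = b(5) = 20, the sequence is eventually periodic: after a pre-period of length 5 it cycles with period 6.
For n ≥ 5, b(n) depends only on (n - 5) mod 6. (1789 - 5) mod 6 = 2, so b(1789) = b(7) = 8.

8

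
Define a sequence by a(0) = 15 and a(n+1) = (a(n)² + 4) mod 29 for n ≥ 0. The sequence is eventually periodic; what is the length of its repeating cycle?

11

We have a(0) = 15,  a(1) = 26,  a(2) = 13,  a(3) = 28,  a(4) = 5,  a(5) = 0,  a(6) = 4,  a(7) = 20,  a(8) = 27,  a(9) = 8,  a(10) = 10,  a(11) = 17,  a(12) = 3,  a(13) = 13.
Since a(13) = a(2) = 13, the sequence is eventually periodic: after a pre-period of length 2 it cycles with period 11.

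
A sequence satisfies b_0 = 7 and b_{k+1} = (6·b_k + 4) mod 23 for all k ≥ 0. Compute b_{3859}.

9

Computing terms: b_0 = 7, b_1 = 0, b_2 = 4, b_3 = 5, b_4 = 11, b_5 = 1, b_6 = 10, b_7 = 18, b_8 = 20, b_9 = 9, b_{10} = 12, b_{11} = 7.
Since b_{11} = b_0 = 7, the sequence is periodic with period 11.
(3859 - 0) mod 11 = 9, so b_{3859} = b_9 = 9.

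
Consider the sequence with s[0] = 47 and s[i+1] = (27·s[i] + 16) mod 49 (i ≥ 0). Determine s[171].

39

We have s[0] = 47; s[1] = 11; s[2] = 19; s[3] = 39; s[4] = 40; s[5] = 18; s[6] = 12; s[7] = 46; s[8] = 33; s[9] = 25; s[10] = 5; s[11] = 4; s[12] = 26; s[13] = 32; s[14] = 47.
Since s[14] = s[0] = 47, the sequence is periodic with period 14.
(171 - 0) mod 14 = 3, so s[171] = s[3] = 39.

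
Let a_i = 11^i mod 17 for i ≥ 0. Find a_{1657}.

6

Computing terms: a_0 = 1, a_1 = 11, a_2 = 2, a_3 = 5, a_4 = 4, a_5 = 10, a_6 = 8, a_7 = 3, a_8 = 16, a_9 = 6, a_{10} = 15, a_{11} = 12, a_{12} = 13, a_{13} = 7, a_{14} = 9, a_{15} = 14, a_{16} = 1.
The sequence repeats with period 16.
(1657 - 0) mod 16 = 9, so a_{1657} = a_9 = 6.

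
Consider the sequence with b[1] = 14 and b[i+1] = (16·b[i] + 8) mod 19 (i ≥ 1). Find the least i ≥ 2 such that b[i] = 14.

We have b[1] = 14; b[2] = 4; b[3] = 15; b[4] = 1; b[5] = 5; b[6] = 12; b[7] = 10; b[8] = 16; b[9] = 17; b[10] = 14.
Since b[10] = b[1] = 14, the sequence is periodic with period 9.
The value 14 next appears (with i ≥ 2) at b[10].

10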